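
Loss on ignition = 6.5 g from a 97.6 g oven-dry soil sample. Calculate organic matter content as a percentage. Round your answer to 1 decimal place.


Step 1: OM% = 100 * LOI / sample mass
Step 2: OM = 100 * 6.5 / 97.6
Step 3: OM = 6.7%

6.7


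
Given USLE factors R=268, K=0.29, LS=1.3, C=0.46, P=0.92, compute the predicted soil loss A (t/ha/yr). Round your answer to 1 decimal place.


Step 1: A = R * K * LS * C * P
Step 2: R * K = 268 * 0.29 = 77.72
Step 3: (R*K) * LS = 77.72 * 1.3 = 101.036
Step 4: * C * P = 101.036 * 0.46 * 0.92 = 42.8
Step 5: A = 42.8 t/(ha*yr)

42.8


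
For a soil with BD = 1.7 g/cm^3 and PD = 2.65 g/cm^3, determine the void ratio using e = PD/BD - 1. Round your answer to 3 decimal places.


Step 1: e = PD / BD - 1
Step 2: e = 2.65 / 1.7 - 1
Step 3: e = 1.55882 - 1
Step 4: e = 0.559

0.559


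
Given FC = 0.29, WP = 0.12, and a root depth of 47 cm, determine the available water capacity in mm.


Step 1: Available water = (FC - WP) * depth * 10
Step 2: AW = (0.29 - 0.12) * 47 * 10
Step 3: AW = 0.17 * 47 * 10
Step 4: AW = 79.9 mm

79.9


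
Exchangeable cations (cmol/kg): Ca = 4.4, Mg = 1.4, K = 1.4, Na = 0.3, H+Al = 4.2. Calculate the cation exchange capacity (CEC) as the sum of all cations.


Step 1: CEC = Ca + Mg + K + Na + (H+Al)
Step 2: CEC = 4.4 + 1.4 + 1.4 + 0.3 + 4.2
Step 3: CEC = 11.7 cmol/kg

11.7


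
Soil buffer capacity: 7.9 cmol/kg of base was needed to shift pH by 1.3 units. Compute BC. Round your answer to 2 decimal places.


Step 1: BC = change in base / change in pH
Step 2: BC = 7.9 / 1.3
Step 3: BC = 6.08 cmol/(kg*pH unit)

6.08


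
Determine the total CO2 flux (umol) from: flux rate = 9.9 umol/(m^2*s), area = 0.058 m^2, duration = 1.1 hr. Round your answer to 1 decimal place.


Step 1: Convert time to seconds: 1.1 hr * 3600 = 3960.0 s
Step 2: Total = flux * area * time_s
Step 3: Total = 9.9 * 0.058 * 3960.0
Step 4: Total = 2273.8 umol

2273.8


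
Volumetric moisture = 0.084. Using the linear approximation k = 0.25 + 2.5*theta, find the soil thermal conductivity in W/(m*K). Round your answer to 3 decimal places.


Step 1: k = 0.25 + 2.5 * theta
Step 2: k = 0.25 + 2.5 * 0.084
Step 3: k = 0.25 + 0.21
Step 4: k = 0.46 W/(m*K)

0.46


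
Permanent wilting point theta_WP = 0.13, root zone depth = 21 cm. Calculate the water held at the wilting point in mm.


Step 1: Water (mm) = theta_WP * depth * 10
Step 2: Water = 0.13 * 21 * 10
Step 3: Water = 27.3 mm

27.3


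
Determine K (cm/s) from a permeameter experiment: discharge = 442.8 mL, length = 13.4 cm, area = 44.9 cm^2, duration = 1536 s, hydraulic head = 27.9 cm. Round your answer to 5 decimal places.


Step 1: K = Q * L / (A * t * h)
Step 2: Numerator = 442.8 * 13.4 = 5933.52
Step 3: Denominator = 44.9 * 1536 * 27.9 = 1924162.56
Step 4: K = 5933.52 / 1924162.56 = 0.00308 cm/s

0.00308


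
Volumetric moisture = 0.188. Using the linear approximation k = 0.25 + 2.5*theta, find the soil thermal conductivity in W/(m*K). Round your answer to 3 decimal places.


Step 1: k = 0.25 + 2.5 * theta
Step 2: k = 0.25 + 2.5 * 0.188
Step 3: k = 0.25 + 0.47
Step 4: k = 0.72 W/(m*K)

0.72


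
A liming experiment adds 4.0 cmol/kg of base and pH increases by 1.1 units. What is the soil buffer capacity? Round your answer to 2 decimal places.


Step 1: BC = change in base / change in pH
Step 2: BC = 4.0 / 1.1
Step 3: BC = 3.64 cmol/(kg*pH unit)

3.64


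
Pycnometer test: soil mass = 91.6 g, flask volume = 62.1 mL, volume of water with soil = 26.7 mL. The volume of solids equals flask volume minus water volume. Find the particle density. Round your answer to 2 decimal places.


Step 1: Volume of solids = flask volume - water volume with soil
Step 2: V_solids = 62.1 - 26.7 = 35.4 mL
Step 3: Particle density = mass / V_solids = 91.6 / 35.4 = 2.59 g/cm^3

2.59


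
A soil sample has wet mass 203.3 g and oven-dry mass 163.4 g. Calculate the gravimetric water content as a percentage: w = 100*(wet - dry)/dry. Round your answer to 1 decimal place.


Step 1: Water mass = wet - dry = 203.3 - 163.4 = 39.9 g
Step 2: w = 100 * water mass / dry mass
Step 3: w = 100 * 39.9 / 163.4 = 24.4%

24.4


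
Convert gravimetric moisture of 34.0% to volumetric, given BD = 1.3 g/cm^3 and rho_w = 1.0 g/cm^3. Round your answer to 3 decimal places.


Step 1: theta = (w / 100) * BD / rho_w
Step 2: theta = (34.0 / 100) * 1.3 / 1.0
Step 3: theta = 0.34 * 1.3
Step 4: theta = 0.442

0.442


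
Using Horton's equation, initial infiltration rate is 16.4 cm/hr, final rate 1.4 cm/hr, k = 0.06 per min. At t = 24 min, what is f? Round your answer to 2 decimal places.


Step 1: f = fc + (f0 - fc) * exp(-k * t)
Step 2: exp(-0.06 * 24) = 0.236928
Step 3: f = 1.4 + (16.4 - 1.4) * 0.236928
Step 4: f = 1.4 + 15.0 * 0.236928
Step 5: f = 4.95 cm/hr

4.95


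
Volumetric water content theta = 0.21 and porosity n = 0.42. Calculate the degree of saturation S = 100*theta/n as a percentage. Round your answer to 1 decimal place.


Step 1: S = 100 * theta_v / n
Step 2: S = 100 * 0.21 / 0.42
Step 3: S = 50.0%

50.0


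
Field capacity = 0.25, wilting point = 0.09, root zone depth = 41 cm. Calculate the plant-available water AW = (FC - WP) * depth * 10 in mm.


Step 1: Available water = (FC - WP) * depth * 10
Step 2: AW = (0.25 - 0.09) * 41 * 10
Step 3: AW = 0.16 * 41 * 10
Step 4: AW = 65.6 mm

65.6


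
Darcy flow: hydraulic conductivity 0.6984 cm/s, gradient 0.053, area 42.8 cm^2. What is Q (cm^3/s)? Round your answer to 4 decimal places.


Step 1: Apply Darcy's law: Q = K * i * A
Step 2: Q = 0.6984 * 0.053 * 42.8
Step 3: Q = 1.5843 cm^3/s

1.5843


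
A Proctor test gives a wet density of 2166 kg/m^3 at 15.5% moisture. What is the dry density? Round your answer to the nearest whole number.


Step 1: Dry density = wet density / (1 + w/100)
Step 2: Dry density = 2166 / (1 + 15.5/100)
Step 3: Dry density = 2166 / 1.155
Step 4: Dry density = 1875 kg/m^3

1875


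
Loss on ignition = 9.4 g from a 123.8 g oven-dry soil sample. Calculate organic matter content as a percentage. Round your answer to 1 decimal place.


Step 1: OM% = 100 * LOI / sample mass
Step 2: OM = 100 * 9.4 / 123.8
Step 3: OM = 7.6%

7.6


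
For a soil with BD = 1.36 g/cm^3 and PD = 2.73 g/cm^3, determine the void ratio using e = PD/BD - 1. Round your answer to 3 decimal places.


Step 1: e = PD / BD - 1
Step 2: e = 2.73 / 1.36 - 1
Step 3: e = 2.00735 - 1
Step 4: e = 1.007

1.007


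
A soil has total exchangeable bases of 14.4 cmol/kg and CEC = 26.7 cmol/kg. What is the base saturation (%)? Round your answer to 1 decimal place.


Step 1: BS = 100 * (sum of bases) / CEC
Step 2: BS = 100 * 14.4 / 26.7
Step 3: BS = 53.9%

53.9


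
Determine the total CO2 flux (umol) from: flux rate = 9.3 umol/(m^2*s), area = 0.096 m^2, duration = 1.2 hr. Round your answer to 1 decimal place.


Step 1: Convert time to seconds: 1.2 hr * 3600 = 4320.0 s
Step 2: Total = flux * area * time_s
Step 3: Total = 9.3 * 0.096 * 4320.0
Step 4: Total = 3856.9 umol

3856.9


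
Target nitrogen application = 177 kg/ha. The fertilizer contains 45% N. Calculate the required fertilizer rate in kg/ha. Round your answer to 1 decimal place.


Step 1: Fertilizer rate = target N / (N content / 100)
Step 2: Rate = 177 / (45 / 100)
Step 3: Rate = 177 / 0.45
Step 4: Rate = 393.3 kg/ha

393.3


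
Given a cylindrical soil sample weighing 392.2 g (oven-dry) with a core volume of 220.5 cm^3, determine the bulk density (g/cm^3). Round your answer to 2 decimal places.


Step 1: Identify the formula: BD = dry mass / volume
Step 2: Substitute values: BD = 392.2 / 220.5
Step 3: BD = 1.78 g/cm^3

1.78


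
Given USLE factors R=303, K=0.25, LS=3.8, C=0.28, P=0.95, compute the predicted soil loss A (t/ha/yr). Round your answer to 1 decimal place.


Step 1: A = R * K * LS * C * P
Step 2: R * K = 303 * 0.25 = 75.75
Step 3: (R*K) * LS = 75.75 * 3.8 = 287.85
Step 4: * C * P = 287.85 * 0.28 * 0.95 = 76.6
Step 5: A = 76.6 t/(ha*yr)

76.6


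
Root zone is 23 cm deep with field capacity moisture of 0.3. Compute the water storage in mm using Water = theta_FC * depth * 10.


Step 1: Water (mm) = theta_FC * depth (cm) * 10
Step 2: Water = 0.3 * 23 * 10
Step 3: Water = 69.0 mm

69.0


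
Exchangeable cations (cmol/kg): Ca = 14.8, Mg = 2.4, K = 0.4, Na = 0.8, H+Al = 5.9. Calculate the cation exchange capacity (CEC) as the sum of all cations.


Step 1: CEC = Ca + Mg + K + Na + (H+Al)
Step 2: CEC = 14.8 + 2.4 + 0.4 + 0.8 + 5.9
Step 3: CEC = 24.3 cmol/kg

24.3


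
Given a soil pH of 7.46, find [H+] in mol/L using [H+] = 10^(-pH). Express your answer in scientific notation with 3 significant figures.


Step 1: [H+] = 10^(-pH)
Step 2: [H+] = 10^(-7.46)
Step 3: [H+] = 3.47e-08 mol/L

3.47e-08


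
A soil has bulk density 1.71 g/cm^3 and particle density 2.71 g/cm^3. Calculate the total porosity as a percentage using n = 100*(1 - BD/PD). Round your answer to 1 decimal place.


Step 1: Formula: n = 100 * (1 - BD / PD)
Step 2: n = 100 * (1 - 1.71 / 2.71)
Step 3: n = 100 * (1 - 0.631)
Step 4: n = 36.9%

36.9


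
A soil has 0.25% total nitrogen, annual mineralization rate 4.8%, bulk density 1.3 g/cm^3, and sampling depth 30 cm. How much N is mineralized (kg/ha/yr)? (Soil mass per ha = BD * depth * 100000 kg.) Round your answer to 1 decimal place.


Step 1: Soil mass per ha = BD * depth * 100000 = 1.3 * 30 * 100000 = 3900000 kg
Step 2: Total N pool = soil mass * N%/100 = 3900000 * 0.25/100 = 9750.0 kg/ha
Step 3: N mineralized = N pool * rate%/100 = 9750.0 * 4.8/100 = 468.0 kg/ha/yr

468.0


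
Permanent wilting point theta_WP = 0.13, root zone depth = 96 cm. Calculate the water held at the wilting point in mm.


Step 1: Water (mm) = theta_WP * depth * 10
Step 2: Water = 0.13 * 96 * 10
Step 3: Water = 124.8 mm

124.8


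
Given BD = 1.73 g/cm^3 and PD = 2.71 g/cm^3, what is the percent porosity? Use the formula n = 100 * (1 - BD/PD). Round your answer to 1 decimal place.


Step 1: Formula: n = 100 * (1 - BD / PD)
Step 2: n = 100 * (1 - 1.73 / 2.71)
Step 3: n = 100 * (1 - 0.63838)
Step 4: n = 36.2%

36.2


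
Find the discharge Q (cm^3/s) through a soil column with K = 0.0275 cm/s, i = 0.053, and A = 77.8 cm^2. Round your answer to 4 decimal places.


Step 1: Apply Darcy's law: Q = K * i * A
Step 2: Q = 0.0275 * 0.053 * 77.8
Step 3: Q = 0.1134 cm^3/s

0.1134


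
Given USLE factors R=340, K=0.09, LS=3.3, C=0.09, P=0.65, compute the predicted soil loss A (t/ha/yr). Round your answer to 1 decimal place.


Step 1: A = R * K * LS * C * P
Step 2: R * K = 340 * 0.09 = 30.6
Step 3: (R*K) * LS = 30.6 * 3.3 = 100.98
Step 4: * C * P = 100.98 * 0.09 * 0.65 = 5.9
Step 5: A = 5.9 t/(ha*yr)

5.9


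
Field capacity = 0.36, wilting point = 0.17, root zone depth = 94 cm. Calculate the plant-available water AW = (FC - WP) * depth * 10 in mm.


Step 1: Available water = (FC - WP) * depth * 10
Step 2: AW = (0.36 - 0.17) * 94 * 10
Step 3: AW = 0.19 * 94 * 10
Step 4: AW = 178.6 mm

178.6


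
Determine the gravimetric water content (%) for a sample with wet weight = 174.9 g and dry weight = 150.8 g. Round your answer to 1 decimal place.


Step 1: Water mass = wet - dry = 174.9 - 150.8 = 24.1 g
Step 2: w = 100 * water mass / dry mass
Step 3: w = 100 * 24.1 / 150.8 = 16.0%

16.0


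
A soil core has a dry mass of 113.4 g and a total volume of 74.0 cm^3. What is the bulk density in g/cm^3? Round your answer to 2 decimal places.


Step 1: Identify the formula: BD = dry mass / volume
Step 2: Substitute values: BD = 113.4 / 74.0
Step 3: BD = 1.53 g/cm^3

1.53


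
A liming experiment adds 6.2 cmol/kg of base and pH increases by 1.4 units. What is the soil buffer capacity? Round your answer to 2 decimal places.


Step 1: BC = change in base / change in pH
Step 2: BC = 6.2 / 1.4
Step 3: BC = 4.43 cmol/(kg*pH unit)

4.43


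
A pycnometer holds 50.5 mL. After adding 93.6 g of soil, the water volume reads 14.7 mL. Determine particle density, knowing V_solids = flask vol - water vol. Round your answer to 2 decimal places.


Step 1: Volume of solids = flask volume - water volume with soil
Step 2: V_solids = 50.5 - 14.7 = 35.8 mL
Step 3: Particle density = mass / V_solids = 93.6 / 35.8 = 2.61 g/cm^3

2.61


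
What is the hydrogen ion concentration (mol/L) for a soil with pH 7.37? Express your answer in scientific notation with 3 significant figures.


Step 1: [H+] = 10^(-pH)
Step 2: [H+] = 10^(-7.37)
Step 3: [H+] = 4.27e-08 mol/L

4.27e-08


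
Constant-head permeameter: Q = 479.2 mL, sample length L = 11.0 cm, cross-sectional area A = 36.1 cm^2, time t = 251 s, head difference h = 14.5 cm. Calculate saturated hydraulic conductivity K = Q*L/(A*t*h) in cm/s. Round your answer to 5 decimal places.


Step 1: K = Q * L / (A * t * h)
Step 2: Numerator = 479.2 * 11.0 = 5271.2
Step 3: Denominator = 36.1 * 251 * 14.5 = 131385.95
Step 4: K = 5271.2 / 131385.95 = 0.04012 cm/s

0.04012


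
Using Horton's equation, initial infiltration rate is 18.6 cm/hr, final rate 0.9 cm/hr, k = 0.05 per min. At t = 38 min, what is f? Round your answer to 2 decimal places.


Step 1: f = fc + (f0 - fc) * exp(-k * t)
Step 2: exp(-0.05 * 38) = 0.149569
Step 3: f = 0.9 + (18.6 - 0.9) * 0.149569
Step 4: f = 0.9 + 17.7 * 0.149569
Step 5: f = 3.55 cm/hr

3.55


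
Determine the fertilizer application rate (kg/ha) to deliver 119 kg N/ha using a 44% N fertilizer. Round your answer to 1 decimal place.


Step 1: Fertilizer rate = target N / (N content / 100)
Step 2: Rate = 119 / (44 / 100)
Step 3: Rate = 119 / 0.44
Step 4: Rate = 270.5 kg/ha

270.5


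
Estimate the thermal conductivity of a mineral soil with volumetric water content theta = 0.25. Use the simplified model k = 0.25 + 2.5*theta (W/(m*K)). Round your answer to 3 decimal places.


Step 1: k = 0.25 + 2.5 * theta
Step 2: k = 0.25 + 2.5 * 0.25
Step 3: k = 0.25 + 0.625
Step 4: k = 0.875 W/(m*K)

0.875


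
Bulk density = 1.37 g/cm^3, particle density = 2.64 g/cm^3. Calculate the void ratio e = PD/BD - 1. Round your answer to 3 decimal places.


Step 1: e = PD / BD - 1
Step 2: e = 2.64 / 1.37 - 1
Step 3: e = 1.92701 - 1
Step 4: e = 0.927

0.927


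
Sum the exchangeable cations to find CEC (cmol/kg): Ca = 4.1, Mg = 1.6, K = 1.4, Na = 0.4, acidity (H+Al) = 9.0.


Step 1: CEC = Ca + Mg + K + Na + (H+Al)
Step 2: CEC = 4.1 + 1.6 + 1.4 + 0.4 + 9.0
Step 3: CEC = 16.5 cmol/kg

16.5


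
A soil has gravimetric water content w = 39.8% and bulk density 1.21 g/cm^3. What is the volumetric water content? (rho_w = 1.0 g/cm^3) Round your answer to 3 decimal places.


Step 1: theta = (w / 100) * BD / rho_w
Step 2: theta = (39.8 / 100) * 1.21 / 1.0
Step 3: theta = 0.398 * 1.21
Step 4: theta = 0.482

0.482


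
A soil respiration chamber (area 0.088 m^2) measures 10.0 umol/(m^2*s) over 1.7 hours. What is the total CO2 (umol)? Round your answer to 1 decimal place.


Step 1: Convert time to seconds: 1.7 hr * 3600 = 6120.0 s
Step 2: Total = flux * area * time_s
Step 3: Total = 10.0 * 0.088 * 6120.0
Step 4: Total = 5385.6 umol

5385.6


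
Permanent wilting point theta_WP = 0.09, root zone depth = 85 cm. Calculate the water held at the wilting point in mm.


Step 1: Water (mm) = theta_WP * depth * 10
Step 2: Water = 0.09 * 85 * 10
Step 3: Water = 76.5 mm

76.5


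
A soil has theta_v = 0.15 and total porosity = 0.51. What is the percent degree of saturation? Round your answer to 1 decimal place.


Step 1: S = 100 * theta_v / n
Step 2: S = 100 * 0.15 / 0.51
Step 3: S = 29.4%

29.4


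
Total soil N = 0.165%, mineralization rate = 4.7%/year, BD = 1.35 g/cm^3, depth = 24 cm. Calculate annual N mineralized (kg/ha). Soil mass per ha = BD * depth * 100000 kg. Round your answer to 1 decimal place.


Step 1: Soil mass per ha = BD * depth * 100000 = 1.35 * 24 * 100000 = 3240000 kg
Step 2: Total N pool = soil mass * N%/100 = 3240000 * 0.165/100 = 5346.0 kg/ha
Step 3: N mineralized = N pool * rate%/100 = 5346.0 * 4.7/100 = 251.3 kg/ha/yr

251.3


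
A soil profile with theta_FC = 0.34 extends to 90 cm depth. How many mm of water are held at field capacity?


Step 1: Water (mm) = theta_FC * depth (cm) * 10
Step 2: Water = 0.34 * 90 * 10
Step 3: Water = 306.0 mm

306.0


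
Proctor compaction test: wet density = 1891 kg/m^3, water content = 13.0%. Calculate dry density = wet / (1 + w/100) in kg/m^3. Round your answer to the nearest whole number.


Step 1: Dry density = wet density / (1 + w/100)
Step 2: Dry density = 1891 / (1 + 13.0/100)
Step 3: Dry density = 1891 / 1.13
Step 4: Dry density = 1673 kg/m^3

1673


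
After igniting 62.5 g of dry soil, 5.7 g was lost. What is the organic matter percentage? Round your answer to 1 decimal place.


Step 1: OM% = 100 * LOI / sample mass
Step 2: OM = 100 * 5.7 / 62.5
Step 3: OM = 9.1%

9.1


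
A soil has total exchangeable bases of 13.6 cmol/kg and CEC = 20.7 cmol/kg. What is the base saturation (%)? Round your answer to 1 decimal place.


Step 1: BS = 100 * (sum of bases) / CEC
Step 2: BS = 100 * 13.6 / 20.7
Step 3: BS = 65.7%

65.7


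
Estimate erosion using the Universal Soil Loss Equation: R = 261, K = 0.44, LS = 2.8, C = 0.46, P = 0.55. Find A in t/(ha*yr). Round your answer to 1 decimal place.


Step 1: A = R * K * LS * C * P
Step 2: R * K = 261 * 0.44 = 114.84
Step 3: (R*K) * LS = 114.84 * 2.8 = 321.552
Step 4: * C * P = 321.552 * 0.46 * 0.55 = 81.4
Step 5: A = 81.4 t/(ha*yr)

81.4


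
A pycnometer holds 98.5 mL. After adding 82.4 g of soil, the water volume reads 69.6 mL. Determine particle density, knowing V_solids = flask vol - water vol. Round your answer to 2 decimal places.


Step 1: Volume of solids = flask volume - water volume with soil
Step 2: V_solids = 98.5 - 69.6 = 28.9 mL
Step 3: Particle density = mass / V_solids = 82.4 / 28.9 = 2.85 g/cm^3

2.85


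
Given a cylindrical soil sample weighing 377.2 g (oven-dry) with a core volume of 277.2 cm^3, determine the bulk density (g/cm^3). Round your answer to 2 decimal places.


Step 1: Identify the formula: BD = dry mass / volume
Step 2: Substitute values: BD = 377.2 / 277.2
Step 3: BD = 1.36 g/cm^3

1.36


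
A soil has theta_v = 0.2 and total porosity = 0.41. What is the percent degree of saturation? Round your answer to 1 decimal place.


Step 1: S = 100 * theta_v / n
Step 2: S = 100 * 0.2 / 0.41
Step 3: S = 48.8%

48.8


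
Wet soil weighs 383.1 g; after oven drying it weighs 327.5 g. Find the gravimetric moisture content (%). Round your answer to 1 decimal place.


Step 1: Water mass = wet - dry = 383.1 - 327.5 = 55.6 g
Step 2: w = 100 * water mass / dry mass
Step 3: w = 100 * 55.6 / 327.5 = 17.0%

17.0


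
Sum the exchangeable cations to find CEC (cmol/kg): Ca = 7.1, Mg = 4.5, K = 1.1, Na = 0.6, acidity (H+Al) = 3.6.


Step 1: CEC = Ca + Mg + K + Na + (H+Al)
Step 2: CEC = 7.1 + 4.5 + 1.1 + 0.6 + 3.6
Step 3: CEC = 16.9 cmol/kg

16.9


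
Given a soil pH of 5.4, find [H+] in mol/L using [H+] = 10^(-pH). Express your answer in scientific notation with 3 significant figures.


Step 1: [H+] = 10^(-pH)
Step 2: [H+] = 10^(-5.4)
Step 3: [H+] = 3.98e-06 mol/L

3.98e-06


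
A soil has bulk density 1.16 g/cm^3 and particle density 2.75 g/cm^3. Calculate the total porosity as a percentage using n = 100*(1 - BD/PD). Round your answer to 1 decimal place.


Step 1: Formula: n = 100 * (1 - BD / PD)
Step 2: n = 100 * (1 - 1.16 / 2.75)
Step 3: n = 100 * (1 - 0.42182)
Step 4: n = 57.8%

57.8


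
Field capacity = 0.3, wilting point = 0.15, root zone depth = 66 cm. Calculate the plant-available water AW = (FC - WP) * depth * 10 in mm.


Step 1: Available water = (FC - WP) * depth * 10
Step 2: AW = (0.3 - 0.15) * 66 * 10
Step 3: AW = 0.15 * 66 * 10
Step 4: AW = 99.0 mm

99.0


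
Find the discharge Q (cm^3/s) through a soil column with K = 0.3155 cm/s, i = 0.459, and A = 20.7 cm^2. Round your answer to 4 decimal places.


Step 1: Apply Darcy's law: Q = K * i * A
Step 2: Q = 0.3155 * 0.459 * 20.7
Step 3: Q = 2.9977 cm^3/s

2.9977


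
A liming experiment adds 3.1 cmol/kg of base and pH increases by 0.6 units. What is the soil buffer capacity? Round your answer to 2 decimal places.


Step 1: BC = change in base / change in pH
Step 2: BC = 3.1 / 0.6
Step 3: BC = 5.17 cmol/(kg*pH unit)

5.17


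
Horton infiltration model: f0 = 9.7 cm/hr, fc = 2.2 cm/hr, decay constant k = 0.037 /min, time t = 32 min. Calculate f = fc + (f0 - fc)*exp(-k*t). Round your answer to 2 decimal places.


Step 1: f = fc + (f0 - fc) * exp(-k * t)
Step 2: exp(-0.037 * 32) = 0.306052
Step 3: f = 2.2 + (9.7 - 2.2) * 0.306052
Step 4: f = 2.2 + 7.5 * 0.306052
Step 5: f = 4.5 cm/hr

4.5


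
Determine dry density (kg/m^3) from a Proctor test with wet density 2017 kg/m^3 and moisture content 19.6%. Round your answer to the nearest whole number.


Step 1: Dry density = wet density / (1 + w/100)
Step 2: Dry density = 2017 / (1 + 19.6/100)
Step 3: Dry density = 2017 / 1.196
Step 4: Dry density = 1686 kg/m^3

1686


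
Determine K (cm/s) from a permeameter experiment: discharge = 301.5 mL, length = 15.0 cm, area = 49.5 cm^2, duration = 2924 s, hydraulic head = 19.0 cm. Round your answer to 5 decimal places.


Step 1: K = Q * L / (A * t * h)
Step 2: Numerator = 301.5 * 15.0 = 4522.5
Step 3: Denominator = 49.5 * 2924 * 19.0 = 2750022.0
Step 4: K = 4522.5 / 2750022.0 = 0.00164 cm/s

0.00164


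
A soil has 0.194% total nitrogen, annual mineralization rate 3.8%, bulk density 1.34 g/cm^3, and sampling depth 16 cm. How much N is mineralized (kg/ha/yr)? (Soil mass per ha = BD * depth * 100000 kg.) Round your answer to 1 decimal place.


Step 1: Soil mass per ha = BD * depth * 100000 = 1.34 * 16 * 100000 = 2144000 kg
Step 2: Total N pool = soil mass * N%/100 = 2144000 * 0.194/100 = 4159.36 kg/ha
Step 3: N mineralized = N pool * rate%/100 = 4159.36 * 3.8/100 = 158.1 kg/ha/yr

158.1


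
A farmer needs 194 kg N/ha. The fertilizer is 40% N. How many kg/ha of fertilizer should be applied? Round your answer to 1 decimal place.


Step 1: Fertilizer rate = target N / (N content / 100)
Step 2: Rate = 194 / (40 / 100)
Step 3: Rate = 194 / 0.4
Step 4: Rate = 485.0 kg/ha

485.0


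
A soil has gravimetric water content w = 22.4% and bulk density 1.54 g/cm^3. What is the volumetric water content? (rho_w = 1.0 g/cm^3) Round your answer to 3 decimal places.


Step 1: theta = (w / 100) * BD / rho_w
Step 2: theta = (22.4 / 100) * 1.54 / 1.0
Step 3: theta = 0.224 * 1.54
Step 4: theta = 0.345

0.345


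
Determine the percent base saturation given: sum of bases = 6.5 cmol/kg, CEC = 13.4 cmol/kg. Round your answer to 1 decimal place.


Step 1: BS = 100 * (sum of bases) / CEC
Step 2: BS = 100 * 6.5 / 13.4
Step 3: BS = 48.5%

48.5


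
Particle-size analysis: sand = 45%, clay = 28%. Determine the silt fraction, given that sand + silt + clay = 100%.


Step 1: sand + silt + clay = 100%
Step 2: silt = 100 - sand - clay
Step 3: silt = 100 - 45 - 28
Step 4: silt = 27%

27


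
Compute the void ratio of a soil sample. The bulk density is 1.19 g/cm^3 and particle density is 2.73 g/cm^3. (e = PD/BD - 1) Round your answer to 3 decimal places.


Step 1: e = PD / BD - 1
Step 2: e = 2.73 / 1.19 - 1
Step 3: e = 2.29412 - 1
Step 4: e = 1.294

1.294


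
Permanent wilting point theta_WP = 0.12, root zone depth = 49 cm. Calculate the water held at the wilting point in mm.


Step 1: Water (mm) = theta_WP * depth * 10
Step 2: Water = 0.12 * 49 * 10
Step 3: Water = 58.8 mm

58.8


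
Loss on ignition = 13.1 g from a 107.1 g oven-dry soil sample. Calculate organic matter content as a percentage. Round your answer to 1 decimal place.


Step 1: OM% = 100 * LOI / sample mass
Step 2: OM = 100 * 13.1 / 107.1
Step 3: OM = 12.2%

12.2


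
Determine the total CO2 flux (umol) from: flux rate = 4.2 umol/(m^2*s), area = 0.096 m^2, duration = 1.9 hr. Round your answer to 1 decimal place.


Step 1: Convert time to seconds: 1.9 hr * 3600 = 6840.0 s
Step 2: Total = flux * area * time_s
Step 3: Total = 4.2 * 0.096 * 6840.0
Step 4: Total = 2757.9 umol

2757.9


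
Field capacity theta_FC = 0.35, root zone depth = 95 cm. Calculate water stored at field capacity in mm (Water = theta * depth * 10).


Step 1: Water (mm) = theta_FC * depth (cm) * 10
Step 2: Water = 0.35 * 95 * 10
Step 3: Water = 332.5 mm

332.5


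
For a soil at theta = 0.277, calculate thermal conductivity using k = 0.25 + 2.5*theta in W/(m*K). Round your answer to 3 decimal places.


Step 1: k = 0.25 + 2.5 * theta
Step 2: k = 0.25 + 2.5 * 0.277
Step 3: k = 0.25 + 0.693
Step 4: k = 0.943 W/(m*K)

0.943


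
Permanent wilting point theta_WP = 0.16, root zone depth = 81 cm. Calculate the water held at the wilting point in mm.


Step 1: Water (mm) = theta_WP * depth * 10
Step 2: Water = 0.16 * 81 * 10
Step 3: Water = 129.6 mm

129.6


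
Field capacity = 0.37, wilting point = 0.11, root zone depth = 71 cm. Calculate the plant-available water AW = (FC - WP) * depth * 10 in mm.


Step 1: Available water = (FC - WP) * depth * 10
Step 2: AW = (0.37 - 0.11) * 71 * 10
Step 3: AW = 0.26 * 71 * 10
Step 4: AW = 184.6 mm

184.6


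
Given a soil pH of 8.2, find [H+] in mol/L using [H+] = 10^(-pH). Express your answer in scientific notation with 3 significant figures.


Step 1: [H+] = 10^(-pH)
Step 2: [H+] = 10^(-8.2)
Step 3: [H+] = 6.31e-09 mol/L

6.31e-09


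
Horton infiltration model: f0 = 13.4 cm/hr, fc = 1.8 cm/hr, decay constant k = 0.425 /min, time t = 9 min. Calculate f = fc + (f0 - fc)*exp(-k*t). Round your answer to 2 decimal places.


Step 1: f = fc + (f0 - fc) * exp(-k * t)
Step 2: exp(-0.425 * 9) = 0.021818
Step 3: f = 1.8 + (13.4 - 1.8) * 0.021818
Step 4: f = 1.8 + 11.6 * 0.021818
Step 5: f = 2.05 cm/hr

2.05


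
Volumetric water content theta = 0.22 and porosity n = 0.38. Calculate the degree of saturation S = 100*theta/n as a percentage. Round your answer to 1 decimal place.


Step 1: S = 100 * theta_v / n
Step 2: S = 100 * 0.22 / 0.38
Step 3: S = 57.9%

57.9


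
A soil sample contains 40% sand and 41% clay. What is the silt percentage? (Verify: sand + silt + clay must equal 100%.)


Step 1: sand + silt + clay = 100%
Step 2: silt = 100 - sand - clay
Step 3: silt = 100 - 40 - 41
Step 4: silt = 19%

19


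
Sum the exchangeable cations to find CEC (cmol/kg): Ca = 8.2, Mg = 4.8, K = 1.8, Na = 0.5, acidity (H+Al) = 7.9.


Step 1: CEC = Ca + Mg + K + Na + (H+Al)
Step 2: CEC = 8.2 + 4.8 + 1.8 + 0.5 + 7.9
Step 3: CEC = 23.2 cmol/kg

23.2


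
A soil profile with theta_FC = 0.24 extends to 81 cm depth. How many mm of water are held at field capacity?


Step 1: Water (mm) = theta_FC * depth (cm) * 10
Step 2: Water = 0.24 * 81 * 10
Step 3: Water = 194.4 mm

194.4


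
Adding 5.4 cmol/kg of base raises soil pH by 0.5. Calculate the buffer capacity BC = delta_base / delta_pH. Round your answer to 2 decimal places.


Step 1: BC = change in base / change in pH
Step 2: BC = 5.4 / 0.5
Step 3: BC = 10.8 cmol/(kg*pH unit)

10.8


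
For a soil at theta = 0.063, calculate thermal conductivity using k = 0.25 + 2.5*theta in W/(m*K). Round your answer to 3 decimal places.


Step 1: k = 0.25 + 2.5 * theta
Step 2: k = 0.25 + 2.5 * 0.063
Step 3: k = 0.25 + 0.158
Step 4: k = 0.408 W/(m*K)

0.408


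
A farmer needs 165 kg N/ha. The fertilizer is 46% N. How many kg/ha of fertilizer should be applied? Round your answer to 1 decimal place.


Step 1: Fertilizer rate = target N / (N content / 100)
Step 2: Rate = 165 / (46 / 100)
Step 3: Rate = 165 / 0.46
Step 4: Rate = 358.7 kg/ha

358.7


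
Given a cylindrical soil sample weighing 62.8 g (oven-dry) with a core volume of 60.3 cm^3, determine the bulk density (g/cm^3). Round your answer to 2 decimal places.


Step 1: Identify the formula: BD = dry mass / volume
Step 2: Substitute values: BD = 62.8 / 60.3
Step 3: BD = 1.04 g/cm^3

1.04


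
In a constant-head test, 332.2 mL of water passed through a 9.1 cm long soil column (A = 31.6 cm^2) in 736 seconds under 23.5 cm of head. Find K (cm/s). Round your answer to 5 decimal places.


Step 1: K = Q * L / (A * t * h)
Step 2: Numerator = 332.2 * 9.1 = 3023.02
Step 3: Denominator = 31.6 * 736 * 23.5 = 546553.6
Step 4: K = 3023.02 / 546553.6 = 0.00553 cm/s

0.00553


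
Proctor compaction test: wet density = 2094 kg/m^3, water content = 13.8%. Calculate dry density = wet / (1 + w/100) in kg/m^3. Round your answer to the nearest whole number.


Step 1: Dry density = wet density / (1 + w/100)
Step 2: Dry density = 2094 / (1 + 13.8/100)
Step 3: Dry density = 2094 / 1.138
Step 4: Dry density = 1840 kg/m^3

1840


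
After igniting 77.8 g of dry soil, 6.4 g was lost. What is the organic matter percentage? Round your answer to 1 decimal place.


Step 1: OM% = 100 * LOI / sample mass
Step 2: OM = 100 * 6.4 / 77.8
Step 3: OM = 8.2%

8.2


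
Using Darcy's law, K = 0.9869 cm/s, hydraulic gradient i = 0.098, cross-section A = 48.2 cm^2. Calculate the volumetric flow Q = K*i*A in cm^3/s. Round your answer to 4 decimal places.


Step 1: Apply Darcy's law: Q = K * i * A
Step 2: Q = 0.9869 * 0.098 * 48.2
Step 3: Q = 4.6617 cm^3/s

4.6617


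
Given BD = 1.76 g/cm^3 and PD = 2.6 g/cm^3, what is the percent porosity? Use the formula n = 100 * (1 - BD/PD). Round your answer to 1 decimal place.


Step 1: Formula: n = 100 * (1 - BD / PD)
Step 2: n = 100 * (1 - 1.76 / 2.6)
Step 3: n = 100 * (1 - 0.67692)
Step 4: n = 32.3%

32.3


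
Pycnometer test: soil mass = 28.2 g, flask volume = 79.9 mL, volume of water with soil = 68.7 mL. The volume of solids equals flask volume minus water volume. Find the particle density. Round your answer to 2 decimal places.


Step 1: Volume of solids = flask volume - water volume with soil
Step 2: V_solids = 79.9 - 68.7 = 11.2 mL
Step 3: Particle density = mass / V_solids = 28.2 / 11.2 = 2.52 g/cm^3

2.52


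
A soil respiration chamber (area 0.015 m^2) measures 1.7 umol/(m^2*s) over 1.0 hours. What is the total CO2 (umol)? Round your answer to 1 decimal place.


Step 1: Convert time to seconds: 1.0 hr * 3600 = 3600.0 s
Step 2: Total = flux * area * time_s
Step 3: Total = 1.7 * 0.015 * 3600.0
Step 4: Total = 91.8 umol

91.8


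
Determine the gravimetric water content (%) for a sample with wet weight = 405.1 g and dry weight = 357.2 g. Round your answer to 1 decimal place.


Step 1: Water mass = wet - dry = 405.1 - 357.2 = 47.9 g
Step 2: w = 100 * water mass / dry mass
Step 3: w = 100 * 47.9 / 357.2 = 13.4%

13.4


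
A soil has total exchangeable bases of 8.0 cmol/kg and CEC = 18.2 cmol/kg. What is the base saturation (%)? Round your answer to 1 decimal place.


Step 1: BS = 100 * (sum of bases) / CEC
Step 2: BS = 100 * 8.0 / 18.2
Step 3: BS = 44.0%

44.0


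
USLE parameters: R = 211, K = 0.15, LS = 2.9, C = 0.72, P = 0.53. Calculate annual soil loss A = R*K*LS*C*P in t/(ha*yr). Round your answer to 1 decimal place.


Step 1: A = R * K * LS * C * P
Step 2: R * K = 211 * 0.15 = 31.65
Step 3: (R*K) * LS = 31.65 * 2.9 = 91.785
Step 4: * C * P = 91.785 * 0.72 * 0.53 = 35.0
Step 5: A = 35.0 t/(ha*yr)

35.0


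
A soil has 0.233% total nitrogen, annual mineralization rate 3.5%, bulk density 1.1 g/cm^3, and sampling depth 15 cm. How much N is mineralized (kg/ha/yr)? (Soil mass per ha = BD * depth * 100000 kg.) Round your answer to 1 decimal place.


Step 1: Soil mass per ha = BD * depth * 100000 = 1.1 * 15 * 100000 = 1650000 kg
Step 2: Total N pool = soil mass * N%/100 = 1650000 * 0.233/100 = 3844.5 kg/ha
Step 3: N mineralized = N pool * rate%/100 = 3844.5 * 3.5/100 = 134.6 kg/ha/yr

134.6


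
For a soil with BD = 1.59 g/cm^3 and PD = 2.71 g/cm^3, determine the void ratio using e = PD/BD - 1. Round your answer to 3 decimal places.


Step 1: e = PD / BD - 1
Step 2: e = 2.71 / 1.59 - 1
Step 3: e = 1.7044 - 1
Step 4: e = 0.704

0.704


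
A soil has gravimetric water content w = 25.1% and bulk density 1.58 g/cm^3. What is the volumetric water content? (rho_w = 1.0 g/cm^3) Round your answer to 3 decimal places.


Step 1: theta = (w / 100) * BD / rho_w
Step 2: theta = (25.1 / 100) * 1.58 / 1.0
Step 3: theta = 0.251 * 1.58
Step 4: theta = 0.397

0.397


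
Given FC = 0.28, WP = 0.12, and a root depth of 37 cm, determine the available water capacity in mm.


Step 1: Available water = (FC - WP) * depth * 10
Step 2: AW = (0.28 - 0.12) * 37 * 10
Step 3: AW = 0.16 * 37 * 10
Step 4: AW = 59.2 mm

59.2


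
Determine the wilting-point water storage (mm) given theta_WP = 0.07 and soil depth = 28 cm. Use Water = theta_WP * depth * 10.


Step 1: Water (mm) = theta_WP * depth * 10
Step 2: Water = 0.07 * 28 * 10
Step 3: Water = 19.6 mm

19.6


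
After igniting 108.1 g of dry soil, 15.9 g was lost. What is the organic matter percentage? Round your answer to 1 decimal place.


Step 1: OM% = 100 * LOI / sample mass
Step 2: OM = 100 * 15.9 / 108.1
Step 3: OM = 14.7%

14.7


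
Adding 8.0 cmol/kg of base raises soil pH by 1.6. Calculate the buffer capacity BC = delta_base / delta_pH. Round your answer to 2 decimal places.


Step 1: BC = change in base / change in pH
Step 2: BC = 8.0 / 1.6
Step 3: BC = 5.0 cmol/(kg*pH unit)

5.0


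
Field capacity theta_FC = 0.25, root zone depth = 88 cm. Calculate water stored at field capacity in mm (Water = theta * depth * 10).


Step 1: Water (mm) = theta_FC * depth (cm) * 10
Step 2: Water = 0.25 * 88 * 10
Step 3: Water = 220.0 mm

220.0


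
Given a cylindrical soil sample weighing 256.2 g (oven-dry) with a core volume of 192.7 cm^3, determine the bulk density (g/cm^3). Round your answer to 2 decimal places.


Step 1: Identify the formula: BD = dry mass / volume
Step 2: Substitute values: BD = 256.2 / 192.7
Step 3: BD = 1.33 g/cm^3

1.33


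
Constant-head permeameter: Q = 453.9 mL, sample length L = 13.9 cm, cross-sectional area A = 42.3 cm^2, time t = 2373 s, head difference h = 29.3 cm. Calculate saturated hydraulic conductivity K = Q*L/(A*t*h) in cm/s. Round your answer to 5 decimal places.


Step 1: K = Q * L / (A * t * h)
Step 2: Numerator = 453.9 * 13.9 = 6309.21
Step 3: Denominator = 42.3 * 2373 * 29.3 = 2941072.47
Step 4: K = 6309.21 / 2941072.47 = 0.00215 cm/s

0.00215


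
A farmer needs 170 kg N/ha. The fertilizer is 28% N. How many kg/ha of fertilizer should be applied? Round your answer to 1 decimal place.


Step 1: Fertilizer rate = target N / (N content / 100)
Step 2: Rate = 170 / (28 / 100)
Step 3: Rate = 170 / 0.28
Step 4: Rate = 607.1 kg/ha

607.1


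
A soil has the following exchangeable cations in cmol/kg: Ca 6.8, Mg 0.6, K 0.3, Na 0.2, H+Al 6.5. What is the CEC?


Step 1: CEC = Ca + Mg + K + Na + (H+Al)
Step 2: CEC = 6.8 + 0.6 + 0.3 + 0.2 + 6.5
Step 3: CEC = 14.4 cmol/kg

14.4


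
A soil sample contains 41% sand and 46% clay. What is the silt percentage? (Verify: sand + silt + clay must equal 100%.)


Step 1: sand + silt + clay = 100%
Step 2: silt = 100 - sand - clay
Step 3: silt = 100 - 41 - 46
Step 4: silt = 13%

13


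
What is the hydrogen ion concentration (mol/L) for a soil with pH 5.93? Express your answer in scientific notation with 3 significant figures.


Step 1: [H+] = 10^(-pH)
Step 2: [H+] = 10^(-5.93)
Step 3: [H+] = 1.17e-06 mol/L

1.17e-06


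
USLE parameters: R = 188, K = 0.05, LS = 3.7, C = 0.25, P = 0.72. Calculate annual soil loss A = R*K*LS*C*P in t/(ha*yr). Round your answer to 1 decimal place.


Step 1: A = R * K * LS * C * P
Step 2: R * K = 188 * 0.05 = 9.4
Step 3: (R*K) * LS = 9.4 * 3.7 = 34.78
Step 4: * C * P = 34.78 * 0.25 * 0.72 = 6.3
Step 5: A = 6.3 t/(ha*yr)

6.3


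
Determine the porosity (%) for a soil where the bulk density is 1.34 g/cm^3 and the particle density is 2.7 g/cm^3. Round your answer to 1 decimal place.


Step 1: Formula: n = 100 * (1 - BD / PD)
Step 2: n = 100 * (1 - 1.34 / 2.7)
Step 3: n = 100 * (1 - 0.4963)
Step 4: n = 50.4%

50.4


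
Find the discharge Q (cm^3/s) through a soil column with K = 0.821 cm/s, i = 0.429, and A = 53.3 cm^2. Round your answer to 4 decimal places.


Step 1: Apply Darcy's law: Q = K * i * A
Step 2: Q = 0.821 * 0.429 * 53.3
Step 3: Q = 18.7727 cm^3/s

18.7727


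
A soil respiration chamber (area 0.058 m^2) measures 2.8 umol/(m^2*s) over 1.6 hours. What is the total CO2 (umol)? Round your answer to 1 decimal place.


Step 1: Convert time to seconds: 1.6 hr * 3600 = 5760.0 s
Step 2: Total = flux * area * time_s
Step 3: Total = 2.8 * 0.058 * 5760.0
Step 4: Total = 935.4 umol

935.4


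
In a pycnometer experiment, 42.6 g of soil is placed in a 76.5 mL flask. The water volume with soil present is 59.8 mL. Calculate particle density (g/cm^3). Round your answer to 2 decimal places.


Step 1: Volume of solids = flask volume - water volume with soil
Step 2: V_solids = 76.5 - 59.8 = 16.7 mL
Step 3: Particle density = mass / V_solids = 42.6 / 16.7 = 2.55 g/cm^3

2.55


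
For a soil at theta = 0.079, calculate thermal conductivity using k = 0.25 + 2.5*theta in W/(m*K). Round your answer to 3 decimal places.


Step 1: k = 0.25 + 2.5 * theta
Step 2: k = 0.25 + 2.5 * 0.079
Step 3: k = 0.25 + 0.198
Step 4: k = 0.448 W/(m*K)

0.448


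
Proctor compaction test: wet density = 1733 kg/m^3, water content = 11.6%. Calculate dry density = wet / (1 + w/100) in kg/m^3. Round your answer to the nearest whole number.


Step 1: Dry density = wet density / (1 + w/100)
Step 2: Dry density = 1733 / (1 + 11.6/100)
Step 3: Dry density = 1733 / 1.116
Step 4: Dry density = 1553 kg/m^3

1553


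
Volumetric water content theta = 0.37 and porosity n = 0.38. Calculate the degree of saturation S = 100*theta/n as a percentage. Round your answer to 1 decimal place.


Step 1: S = 100 * theta_v / n
Step 2: S = 100 * 0.37 / 0.38
Step 3: S = 97.4%

97.4


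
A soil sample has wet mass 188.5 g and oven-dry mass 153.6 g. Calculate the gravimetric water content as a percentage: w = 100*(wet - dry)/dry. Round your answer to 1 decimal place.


Step 1: Water mass = wet - dry = 188.5 - 153.6 = 34.9 g
Step 2: w = 100 * water mass / dry mass
Step 3: w = 100 * 34.9 / 153.6 = 22.7%

22.7


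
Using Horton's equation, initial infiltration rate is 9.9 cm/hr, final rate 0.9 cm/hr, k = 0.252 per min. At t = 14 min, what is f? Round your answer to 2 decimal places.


Step 1: f = fc + (f0 - fc) * exp(-k * t)
Step 2: exp(-0.252 * 14) = 0.029364
Step 3: f = 0.9 + (9.9 - 0.9) * 0.029364
Step 4: f = 0.9 + 9.0 * 0.029364
Step 5: f = 1.16 cm/hr

1.16


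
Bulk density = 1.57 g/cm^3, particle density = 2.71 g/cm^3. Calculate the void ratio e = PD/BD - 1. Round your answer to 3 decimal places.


Step 1: e = PD / BD - 1
Step 2: e = 2.71 / 1.57 - 1
Step 3: e = 1.72611 - 1
Step 4: e = 0.726

0.726


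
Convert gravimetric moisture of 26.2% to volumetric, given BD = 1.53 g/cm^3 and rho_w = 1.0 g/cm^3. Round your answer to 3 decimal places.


Step 1: theta = (w / 100) * BD / rho_w
Step 2: theta = (26.2 / 100) * 1.53 / 1.0
Step 3: theta = 0.262 * 1.53
Step 4: theta = 0.401

0.401


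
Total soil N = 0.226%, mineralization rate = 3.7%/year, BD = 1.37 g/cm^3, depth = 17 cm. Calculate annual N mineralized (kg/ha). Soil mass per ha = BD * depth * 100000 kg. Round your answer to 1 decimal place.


Step 1: Soil mass per ha = BD * depth * 100000 = 1.37 * 17 * 100000 = 2329000 kg
Step 2: Total N pool = soil mass * N%/100 = 2329000 * 0.226/100 = 5263.54 kg/ha
Step 3: N mineralized = N pool * rate%/100 = 5263.54 * 3.7/100 = 194.8 kg/ha/yr

194.8


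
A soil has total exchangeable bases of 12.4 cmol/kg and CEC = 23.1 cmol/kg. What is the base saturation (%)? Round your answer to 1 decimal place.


Step 1: BS = 100 * (sum of bases) / CEC
Step 2: BS = 100 * 12.4 / 23.1
Step 3: BS = 53.7%

53.7


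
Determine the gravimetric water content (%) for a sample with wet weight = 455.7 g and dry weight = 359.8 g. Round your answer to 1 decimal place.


Step 1: Water mass = wet - dry = 455.7 - 359.8 = 95.9 g
Step 2: w = 100 * water mass / dry mass
Step 3: w = 100 * 95.9 / 359.8 = 26.7%

26.7
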